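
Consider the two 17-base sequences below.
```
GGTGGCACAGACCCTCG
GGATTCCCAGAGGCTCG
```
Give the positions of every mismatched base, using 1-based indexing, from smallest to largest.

3, 4, 5, 7, 12, 13

Scanning 1-based: 3: T/A; 4: G/T; 5: G/T; 7: A/C; 12: C/G; 13: C/G.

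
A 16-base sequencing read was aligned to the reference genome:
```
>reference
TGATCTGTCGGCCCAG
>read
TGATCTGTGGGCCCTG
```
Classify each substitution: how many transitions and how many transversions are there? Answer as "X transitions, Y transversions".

0 transitions, 2 transversions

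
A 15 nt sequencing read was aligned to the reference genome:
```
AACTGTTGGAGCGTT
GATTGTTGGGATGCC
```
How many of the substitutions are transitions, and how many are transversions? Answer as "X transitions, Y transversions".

Transitions (purine↔purine or pyrimidine↔pyrimidine): 1 A→G, 3 C→T, 10 A→G, 11 G→A, 12 C→T, 14 T→C, 15 T→C.
Transversions (purine↔pyrimidine): none.

7 transitions, 0 transversions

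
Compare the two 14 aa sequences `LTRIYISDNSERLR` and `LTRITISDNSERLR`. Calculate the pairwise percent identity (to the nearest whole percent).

93%

Mismatch at position 5 (1-based): 1 of 14.
Identical positions: 13/14 = 92.86% → 93%.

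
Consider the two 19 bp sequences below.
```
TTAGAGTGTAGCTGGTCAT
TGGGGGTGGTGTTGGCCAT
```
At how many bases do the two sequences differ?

7

Comparing position by position, 7 bases differ: 2 (T/G), 3 (A/G), 5 (A/G), 9 (T/G), 10 (A/T), 12 (C/T), 16 (T/C).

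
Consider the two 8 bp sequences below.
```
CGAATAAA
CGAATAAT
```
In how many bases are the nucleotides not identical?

Mismatches (1-based): base 8: A→T.

1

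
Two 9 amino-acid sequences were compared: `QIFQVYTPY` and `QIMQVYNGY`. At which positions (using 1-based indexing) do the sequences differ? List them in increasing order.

Scanning 1-based: 3: F/M; 7: T/N; 8: P/G.

3, 7, 8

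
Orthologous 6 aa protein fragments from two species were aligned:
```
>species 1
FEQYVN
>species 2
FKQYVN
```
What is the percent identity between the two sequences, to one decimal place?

83.3%

1 position differs (2), so 5 of 6 match: 5/6 = 83.33%.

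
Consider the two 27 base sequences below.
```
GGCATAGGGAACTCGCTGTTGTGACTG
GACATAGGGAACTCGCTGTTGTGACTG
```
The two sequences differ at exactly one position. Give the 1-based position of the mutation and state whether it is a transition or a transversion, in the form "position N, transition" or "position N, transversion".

Position 2 changes G→A. G is a purine and A is a purine, so this is a transition.

position 2, transition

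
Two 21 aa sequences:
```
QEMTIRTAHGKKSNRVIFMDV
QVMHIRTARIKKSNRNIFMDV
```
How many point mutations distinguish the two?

The sequences differ at residues 2, 4, 9, 10, 16 (1-based) — 5 in total.

5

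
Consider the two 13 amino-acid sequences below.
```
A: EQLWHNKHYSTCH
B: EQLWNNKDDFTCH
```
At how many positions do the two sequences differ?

4

Comparing position by position, 4 positions differ: 5 (H/N), 8 (H/D), 9 (Y/D), 10 (S/F).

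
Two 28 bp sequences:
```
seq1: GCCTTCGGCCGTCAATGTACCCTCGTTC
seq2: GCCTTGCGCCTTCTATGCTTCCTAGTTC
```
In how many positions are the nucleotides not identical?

8

The sequences differ at positions 6, 7, 11, 14, 18, 19, 20, 24 (1-based) — 8 in total.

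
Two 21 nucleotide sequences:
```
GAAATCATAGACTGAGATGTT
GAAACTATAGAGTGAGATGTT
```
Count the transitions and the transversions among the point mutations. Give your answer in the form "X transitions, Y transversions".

Mismatches (1-based):
position 5: T→C (pyrimidine→pyrimidine, transition)
position 6: C→T (pyrimidine→pyrimidine, transition)
position 12: C→G (pyrimidine→purine, transversion)

2 transitions, 1 transversion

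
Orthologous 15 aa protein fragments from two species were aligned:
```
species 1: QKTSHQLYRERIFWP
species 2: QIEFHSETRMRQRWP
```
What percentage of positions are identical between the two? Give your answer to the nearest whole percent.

9 positions differ (2, 3, 4, 6, 7, 8, 10, 12, 13), so 6 of 15 match: 6/15 = 40%.

40%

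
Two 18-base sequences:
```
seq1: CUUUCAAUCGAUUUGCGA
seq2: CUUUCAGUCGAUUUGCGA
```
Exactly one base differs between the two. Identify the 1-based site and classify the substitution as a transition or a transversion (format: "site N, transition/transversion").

site 7, transition

The sequences differ only at site 7: A→G (purine→purine), a transition.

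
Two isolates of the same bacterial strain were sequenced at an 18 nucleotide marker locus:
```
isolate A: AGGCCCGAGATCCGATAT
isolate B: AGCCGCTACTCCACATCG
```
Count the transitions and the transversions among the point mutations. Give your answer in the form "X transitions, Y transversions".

Transitions (purine↔purine or pyrimidine↔pyrimidine): 11 T→C.
Transversions (purine↔pyrimidine): 3 G→C, 5 C→G, 7 G→T, 9 G→C, 10 A→T, 13 C→A, 14 G→C, 17 A→C, 18 T→G.

1 transition, 9 transversions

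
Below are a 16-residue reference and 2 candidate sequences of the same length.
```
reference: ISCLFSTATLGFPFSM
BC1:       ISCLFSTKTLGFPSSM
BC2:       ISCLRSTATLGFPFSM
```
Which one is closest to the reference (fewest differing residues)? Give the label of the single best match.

BC1 differs at 2 residues; BC2 differs at 1 residue. The closest is BC2.

BC2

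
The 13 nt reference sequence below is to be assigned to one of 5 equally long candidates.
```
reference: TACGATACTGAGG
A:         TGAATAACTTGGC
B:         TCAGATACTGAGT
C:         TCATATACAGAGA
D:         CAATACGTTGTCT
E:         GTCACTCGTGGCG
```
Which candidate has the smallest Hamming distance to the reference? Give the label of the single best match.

B

Hamming distances to reference — A: 8; B: 3; C: 5; D: 9; E: 8.
Smallest is B with 3 mismatches.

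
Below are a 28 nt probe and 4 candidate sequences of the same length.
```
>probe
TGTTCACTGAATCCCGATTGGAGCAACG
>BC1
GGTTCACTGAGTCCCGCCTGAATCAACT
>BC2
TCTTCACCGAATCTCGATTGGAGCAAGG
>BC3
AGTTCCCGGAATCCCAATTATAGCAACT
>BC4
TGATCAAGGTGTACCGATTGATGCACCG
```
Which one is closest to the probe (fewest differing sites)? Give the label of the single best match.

BC1 differs at 7 sites; BC2 differs at 4 sites; BC3 differs at 7 sites; BC4 differs at 9 sites. The closest is BC2.

BC2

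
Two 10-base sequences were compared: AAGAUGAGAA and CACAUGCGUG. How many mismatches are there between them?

The sequences differ at positions 1, 3, 7, 9, 10 (1-based) — 5 in total.

5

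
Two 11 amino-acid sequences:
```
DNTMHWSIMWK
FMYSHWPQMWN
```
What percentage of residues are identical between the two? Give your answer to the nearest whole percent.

36%

7 positions differ (1, 2, 3, 4, 7, 8, 11), so 4 of 11 match: 4/11 = 36.36%.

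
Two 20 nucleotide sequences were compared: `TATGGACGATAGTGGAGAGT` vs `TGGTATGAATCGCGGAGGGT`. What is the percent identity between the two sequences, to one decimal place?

50.0%

Mismatches at positions 2, 3, 4, 5, 6, 7, 8, 11, 13, 18 (1-based): 10 of 20.
Identical positions: 10/20 = 50% → 50.0%.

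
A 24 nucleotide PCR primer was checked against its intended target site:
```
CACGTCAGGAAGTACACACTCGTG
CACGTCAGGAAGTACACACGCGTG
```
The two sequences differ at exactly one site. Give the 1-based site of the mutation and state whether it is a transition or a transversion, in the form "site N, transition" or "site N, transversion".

Site 20 changes T→G. T is a pyrimidine and G is a purine, so this is a transversion.

site 20, transversion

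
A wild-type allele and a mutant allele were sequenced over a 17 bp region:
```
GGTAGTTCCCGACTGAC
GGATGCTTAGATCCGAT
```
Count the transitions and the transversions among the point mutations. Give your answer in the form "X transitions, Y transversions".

5 transitions, 5 transversions

Transitions (purine↔purine or pyrimidine↔pyrimidine): 6 T→C, 8 C→T, 11 G→A, 14 T→C, 17 C→T.
Transversions (purine↔pyrimidine): 3 T→A, 4 A→T, 9 C→A, 10 C→G, 12 A→T.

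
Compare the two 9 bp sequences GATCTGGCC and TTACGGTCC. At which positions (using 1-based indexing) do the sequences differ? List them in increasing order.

1, 2, 3, 5, 7

Differences at position 1 (G→T), position 2 (A→T), position 3 (T→A), position 5 (T→G), position 7 (G→T).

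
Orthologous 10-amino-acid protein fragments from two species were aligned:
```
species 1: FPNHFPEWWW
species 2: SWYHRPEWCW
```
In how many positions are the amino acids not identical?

5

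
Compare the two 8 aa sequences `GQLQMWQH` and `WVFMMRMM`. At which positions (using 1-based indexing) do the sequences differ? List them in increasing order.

1, 2, 3, 4, 6, 7, 8

Scanning 1-based: 1: G/W; 2: Q/V; 3: L/F; 4: Q/M; 6: W/R; 7: Q/M; 8: H/M.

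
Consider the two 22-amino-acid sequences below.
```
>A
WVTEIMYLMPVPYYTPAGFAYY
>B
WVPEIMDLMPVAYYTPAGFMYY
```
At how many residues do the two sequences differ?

4

Comparing position by position, 4 residues differ: 3 (T/P), 7 (Y/D), 12 (P/A), 20 (A/M).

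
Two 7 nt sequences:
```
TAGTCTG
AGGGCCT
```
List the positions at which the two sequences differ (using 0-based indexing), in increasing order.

Differences at position 0 (T→A), position 1 (A→G), position 3 (T→G), position 5 (T→C), position 6 (G→T).

0, 1, 3, 5, 6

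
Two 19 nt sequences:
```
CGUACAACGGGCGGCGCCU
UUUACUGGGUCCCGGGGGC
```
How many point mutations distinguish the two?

12

Comparing position by position, 12 sites differ: 1 (C/U), 2 (G/U), 6 (A/U), 7 (A/G), 8 (C/G), 10 (G/U), 11 (G/C), 13 (G/C), 15 (C/G), 17 (C/G), 18 (C/G), 19 (U/C).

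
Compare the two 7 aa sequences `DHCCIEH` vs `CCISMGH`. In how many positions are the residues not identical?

6

Mismatches (1-based): position 1: D→C; position 2: H→C; position 3: C→I; position 4: C→S; position 5: I→M; position 6: E→G.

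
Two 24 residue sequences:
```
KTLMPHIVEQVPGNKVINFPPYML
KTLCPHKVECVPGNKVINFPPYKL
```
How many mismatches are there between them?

Mismatches (1-based): position 4: M→C; position 7: I→K; position 10: Q→C; position 23: M→K.

4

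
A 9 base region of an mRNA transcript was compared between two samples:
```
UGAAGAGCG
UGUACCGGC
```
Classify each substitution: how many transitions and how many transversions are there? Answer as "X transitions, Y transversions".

Mismatches (1-based):
base 3: A→U (purine→pyrimidine, transversion)
base 5: G→C (purine→pyrimidine, transversion)
base 6: A→C (purine→pyrimidine, transversion)
base 8: C→G (pyrimidine→purine, transversion)
base 9: G→C (purine→pyrimidine, transversion)

0 transitions, 5 transversions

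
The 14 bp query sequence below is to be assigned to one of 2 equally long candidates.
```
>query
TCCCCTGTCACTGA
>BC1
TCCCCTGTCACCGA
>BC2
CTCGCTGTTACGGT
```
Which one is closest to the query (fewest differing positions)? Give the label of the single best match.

Hamming distances to query — BC1: 1; BC2: 6.
Smallest is BC1 with 1 mismatch.

BC1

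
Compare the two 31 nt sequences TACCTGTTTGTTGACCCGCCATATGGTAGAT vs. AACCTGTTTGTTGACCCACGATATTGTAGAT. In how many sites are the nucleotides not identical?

4

Comparing position by position, 4 sites differ: 1 (T/A), 18 (G/A), 20 (C/G), 25 (G/T).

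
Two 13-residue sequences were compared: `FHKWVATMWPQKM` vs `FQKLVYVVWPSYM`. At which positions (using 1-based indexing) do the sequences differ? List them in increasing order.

Scanning 1-based: 2: H/Q; 4: W/L; 6: A/Y; 7: T/V; 8: M/V; 11: Q/S; 12: K/Y.

2, 4, 6, 7, 8, 11, 12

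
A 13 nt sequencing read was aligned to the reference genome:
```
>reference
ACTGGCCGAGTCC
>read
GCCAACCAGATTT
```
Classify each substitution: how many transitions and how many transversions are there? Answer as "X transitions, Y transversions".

Mismatches (1-based):
base 1: A→G (purine→purine, transition)
base 3: T→C (pyrimidine→pyrimidine, transition)
base 4: G→A (purine→purine, transition)
base 5: G→A (purine→purine, transition)
base 8: G→A (purine→purine, transition)
base 9: A→G (purine→purine, transition)
base 10: G→A (purine→purine, transition)
base 12: C→T (pyrimidine→pyrimidine, transition)
base 13: C→T (pyrimidine→pyrimidine, transition)

9 transitions, 0 transversions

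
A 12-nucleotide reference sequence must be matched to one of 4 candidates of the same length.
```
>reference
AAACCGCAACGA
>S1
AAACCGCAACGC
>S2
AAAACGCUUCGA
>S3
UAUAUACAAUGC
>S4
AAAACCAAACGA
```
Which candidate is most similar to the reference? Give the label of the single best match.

Hamming distances to reference — S1: 1; S2: 3; S3: 7; S4: 3.
Smallest is S1 with 1 mismatch.

S1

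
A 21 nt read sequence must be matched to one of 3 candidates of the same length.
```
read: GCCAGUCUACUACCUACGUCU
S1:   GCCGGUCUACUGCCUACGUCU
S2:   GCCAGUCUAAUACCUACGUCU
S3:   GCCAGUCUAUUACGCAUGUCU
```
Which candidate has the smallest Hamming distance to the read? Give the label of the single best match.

Hamming distances to read — S1: 2; S2: 1; S3: 4.
Smallest is S2 with 1 mismatch.

S2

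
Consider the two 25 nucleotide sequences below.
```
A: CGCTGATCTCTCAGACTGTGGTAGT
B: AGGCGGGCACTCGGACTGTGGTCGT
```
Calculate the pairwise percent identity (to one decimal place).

68.0%

Mismatches at positions 1, 3, 4, 6, 7, 9, 13, 23 (1-based): 8 of 25.
Identical positions: 17/25 = 68% → 68.0%.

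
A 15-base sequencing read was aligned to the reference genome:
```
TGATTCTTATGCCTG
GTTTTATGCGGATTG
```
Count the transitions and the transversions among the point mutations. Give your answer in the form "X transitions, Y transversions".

1 transition, 8 transversions

Mismatches (1-based):
position 1: T→G (pyrimidine→purine, transversion)
position 2: G→T (purine→pyrimidine, transversion)
position 3: A→T (purine→pyrimidine, transversion)
position 6: C→A (pyrimidine→purine, transversion)
position 8: T→G (pyrimidine→purine, transversion)
position 9: A→C (purine→pyrimidine, transversion)
position 10: T→G (pyrimidine→purine, transversion)
position 12: C→A (pyrimidine→purine, transversion)
position 13: C→T (pyrimidine→pyrimidine, transition)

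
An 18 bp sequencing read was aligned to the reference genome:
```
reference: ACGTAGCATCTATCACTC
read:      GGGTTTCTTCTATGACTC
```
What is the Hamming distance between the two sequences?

6

The sequences differ at bases 1, 2, 5, 6, 8, 14 (1-based) — 6 in total.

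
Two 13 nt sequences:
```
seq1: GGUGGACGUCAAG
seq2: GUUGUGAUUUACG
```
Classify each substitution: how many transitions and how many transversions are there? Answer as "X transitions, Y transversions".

2 transitions, 5 transversions

Mismatches (1-based):
position 2: G→U (purine→pyrimidine, transversion)
position 5: G→U (purine→pyrimidine, transversion)
position 6: A→G (purine→purine, transition)
position 7: C→A (pyrimidine→purine, transversion)
position 8: G→U (purine→pyrimidine, transversion)
position 10: C→U (pyrimidine→pyrimidine, transition)
position 12: A→C (purine→pyrimidine, transversion)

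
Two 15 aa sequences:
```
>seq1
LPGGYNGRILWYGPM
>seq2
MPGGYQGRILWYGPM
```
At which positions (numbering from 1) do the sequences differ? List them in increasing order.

1, 6

Differences at position 1 (L→M), position 6 (N→Q).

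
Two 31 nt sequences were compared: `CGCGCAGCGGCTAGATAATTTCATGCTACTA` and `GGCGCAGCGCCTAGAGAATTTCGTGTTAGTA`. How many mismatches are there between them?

6

Comparing position by position, 6 sites differ: 1 (C/G), 10 (G/C), 16 (T/G), 23 (A/G), 26 (C/T), 29 (C/G).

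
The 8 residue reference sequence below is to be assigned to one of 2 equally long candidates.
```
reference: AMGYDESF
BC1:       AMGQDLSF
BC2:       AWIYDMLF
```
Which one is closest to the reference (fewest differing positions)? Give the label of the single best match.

BC1

BC1 differs at 2 positions; BC2 differs at 4 positions. The closest is BC1.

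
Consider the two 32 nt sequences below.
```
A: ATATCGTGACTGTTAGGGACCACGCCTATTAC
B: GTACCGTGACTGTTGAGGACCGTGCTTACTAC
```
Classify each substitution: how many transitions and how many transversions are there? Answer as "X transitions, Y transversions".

Mismatches (1-based):
position 1: A→G (purine→purine, transition)
position 4: T→C (pyrimidine→pyrimidine, transition)
position 15: A→G (purine→purine, transition)
position 16: G→A (purine→purine, transition)
position 22: A→G (purine→purine, transition)
position 23: C→T (pyrimidine→pyrimidine, transition)
position 26: C→T (pyrimidine→pyrimidine, transition)
position 29: T→C (pyrimidine→pyrimidine, transition)

8 transitions, 0 transversions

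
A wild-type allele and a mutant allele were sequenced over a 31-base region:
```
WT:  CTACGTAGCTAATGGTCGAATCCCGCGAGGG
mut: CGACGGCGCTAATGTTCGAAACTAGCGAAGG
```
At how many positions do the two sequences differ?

Comparing position by position, 8 positions differ: 2 (T/G), 6 (T/G), 7 (A/C), 15 (G/T), 21 (T/A), 23 (C/T), 24 (C/A), 29 (G/A).

8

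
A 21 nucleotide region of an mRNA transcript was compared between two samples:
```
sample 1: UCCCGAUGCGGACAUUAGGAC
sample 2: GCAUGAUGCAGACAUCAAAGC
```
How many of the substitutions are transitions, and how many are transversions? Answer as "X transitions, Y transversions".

Transitions (purine↔purine or pyrimidine↔pyrimidine): 4 C→U, 10 G→A, 16 U→C, 18 G→A, 19 G→A, 20 A→G.
Transversions (purine↔pyrimidine): 1 U→G, 3 C→A.

6 transitions, 2 transversions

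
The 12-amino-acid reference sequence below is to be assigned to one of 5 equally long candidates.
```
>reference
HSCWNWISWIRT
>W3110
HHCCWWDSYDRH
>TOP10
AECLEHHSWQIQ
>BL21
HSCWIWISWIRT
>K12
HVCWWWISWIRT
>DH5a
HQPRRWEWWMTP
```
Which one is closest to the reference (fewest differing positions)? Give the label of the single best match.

BL21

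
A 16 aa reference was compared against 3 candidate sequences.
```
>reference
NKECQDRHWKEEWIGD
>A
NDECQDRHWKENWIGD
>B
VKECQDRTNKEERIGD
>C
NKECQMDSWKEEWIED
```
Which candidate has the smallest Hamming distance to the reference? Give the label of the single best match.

A differs at 2 residues; B differs at 4 residues; C differs at 4 residues. The closest is A.

A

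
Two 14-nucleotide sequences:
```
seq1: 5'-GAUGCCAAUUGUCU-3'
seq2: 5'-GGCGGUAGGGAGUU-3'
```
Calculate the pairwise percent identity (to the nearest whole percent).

10 positions differ (2, 3, 5, 6, 8, 9, 10, 11, 12, 13), so 4 of 14 match: 4/14 = 28.57%.

29%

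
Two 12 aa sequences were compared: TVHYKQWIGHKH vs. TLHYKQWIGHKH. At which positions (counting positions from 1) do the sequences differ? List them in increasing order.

2

Differences at position 2 (V→L).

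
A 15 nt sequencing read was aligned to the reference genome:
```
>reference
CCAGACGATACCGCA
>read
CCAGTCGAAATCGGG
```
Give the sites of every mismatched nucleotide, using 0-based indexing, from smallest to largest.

Differences at site 4 (A→T), site 8 (T→A), site 10 (C→T), site 13 (C→G), site 14 (A→G).

4, 8, 10, 13, 14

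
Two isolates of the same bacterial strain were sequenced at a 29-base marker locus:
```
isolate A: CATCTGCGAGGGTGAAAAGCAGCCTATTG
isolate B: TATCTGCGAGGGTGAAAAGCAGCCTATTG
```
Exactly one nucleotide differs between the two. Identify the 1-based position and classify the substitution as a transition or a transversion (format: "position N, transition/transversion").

Position 1 changes C→T. C is a pyrimidine and T is a pyrimidine, so this is a transition.

position 1, transition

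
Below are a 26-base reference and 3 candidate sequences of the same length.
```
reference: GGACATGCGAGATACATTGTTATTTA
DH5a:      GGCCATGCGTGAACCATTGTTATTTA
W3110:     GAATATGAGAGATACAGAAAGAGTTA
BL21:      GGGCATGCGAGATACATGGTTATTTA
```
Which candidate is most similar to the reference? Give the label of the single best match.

Hamming distances to reference — DH5a: 4; W3110: 9; BL21: 2.
Smallest is BL21 with 2 mismatches.

BL21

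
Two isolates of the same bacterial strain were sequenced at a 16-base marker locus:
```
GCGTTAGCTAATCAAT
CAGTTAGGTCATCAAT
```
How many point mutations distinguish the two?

4

Comparing position by position, 4 sites differ: 1 (G/C), 2 (C/A), 8 (C/G), 10 (A/C).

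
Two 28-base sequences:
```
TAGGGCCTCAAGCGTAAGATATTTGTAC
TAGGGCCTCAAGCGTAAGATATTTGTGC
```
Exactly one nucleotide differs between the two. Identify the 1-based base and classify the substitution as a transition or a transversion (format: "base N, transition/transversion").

Base 27 changes A→G. A is a purine and G is a purine, so this is a transition.

base 27, transition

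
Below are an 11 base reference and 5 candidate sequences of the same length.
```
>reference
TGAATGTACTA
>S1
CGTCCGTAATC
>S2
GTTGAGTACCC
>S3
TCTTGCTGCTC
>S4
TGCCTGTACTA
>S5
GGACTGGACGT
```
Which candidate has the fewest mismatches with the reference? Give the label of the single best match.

S4

Hamming distances to reference — S1: 6; S2: 7; S3: 7; S4: 2; S5: 5.
Smallest is S4 with 2 mismatches.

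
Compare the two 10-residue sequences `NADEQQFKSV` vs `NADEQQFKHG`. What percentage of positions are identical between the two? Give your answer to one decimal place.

2 positions differ (9, 10), so 8 of 10 match: 8/10 = 80%.

80.0%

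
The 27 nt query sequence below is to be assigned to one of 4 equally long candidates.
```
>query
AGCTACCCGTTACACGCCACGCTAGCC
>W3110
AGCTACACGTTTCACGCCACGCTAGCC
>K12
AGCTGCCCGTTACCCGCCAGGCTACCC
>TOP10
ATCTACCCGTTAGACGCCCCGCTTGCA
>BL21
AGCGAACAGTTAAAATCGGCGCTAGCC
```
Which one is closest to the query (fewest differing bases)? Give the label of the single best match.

W3110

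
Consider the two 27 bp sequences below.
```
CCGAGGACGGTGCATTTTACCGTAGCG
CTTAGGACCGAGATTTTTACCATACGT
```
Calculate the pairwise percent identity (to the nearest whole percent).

63%

Mismatches at positions 2, 3, 9, 11, 13, 14, 22, 25, 26, 27 (1-based): 10 of 27.
Identical positions: 17/27 = 62.96% → 63%.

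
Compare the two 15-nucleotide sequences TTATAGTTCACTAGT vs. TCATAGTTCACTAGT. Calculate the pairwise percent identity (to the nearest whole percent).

Mismatch at position 2 (1-based): 1 of 15.
Identical positions: 14/15 = 93.33% → 93%.

93%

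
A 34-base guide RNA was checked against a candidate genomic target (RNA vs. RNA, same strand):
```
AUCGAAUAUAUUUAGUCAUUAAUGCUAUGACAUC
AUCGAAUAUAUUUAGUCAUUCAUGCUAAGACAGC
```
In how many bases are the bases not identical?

3

The sequences differ at bases 21, 28, 33 (1-based) — 3 in total.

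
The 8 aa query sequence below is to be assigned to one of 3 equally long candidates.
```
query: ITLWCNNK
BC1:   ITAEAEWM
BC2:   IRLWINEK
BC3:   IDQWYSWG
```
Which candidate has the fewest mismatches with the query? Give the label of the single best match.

BC1 differs at 6 positions; BC2 differs at 3 positions; BC3 differs at 6 positions. The closest is BC2.

BC2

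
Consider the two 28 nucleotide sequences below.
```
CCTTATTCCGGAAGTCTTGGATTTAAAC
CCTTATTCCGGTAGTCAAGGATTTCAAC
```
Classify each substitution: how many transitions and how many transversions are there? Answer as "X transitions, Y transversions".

0 transitions, 4 transversions

Mismatches (1-based):
site 12: A→T (purine→pyrimidine, transversion)
site 17: T→A (pyrimidine→purine, transversion)
site 18: T→A (pyrimidine→purine, transversion)
site 25: A→C (purine→pyrimidine, transversion)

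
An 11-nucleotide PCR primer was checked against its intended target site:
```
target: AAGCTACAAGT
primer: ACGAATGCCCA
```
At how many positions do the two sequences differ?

The sequences differ at positions 2, 4, 5, 6, 7, 8, 9, 10, 11 (1-based) — 9 in total.

9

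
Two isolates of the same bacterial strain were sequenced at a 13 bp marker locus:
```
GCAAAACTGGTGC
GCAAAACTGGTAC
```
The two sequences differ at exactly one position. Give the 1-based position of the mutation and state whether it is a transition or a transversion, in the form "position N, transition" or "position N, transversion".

Position 12 changes G→A. G is a purine and A is a purine, so this is a transition.

position 12, transition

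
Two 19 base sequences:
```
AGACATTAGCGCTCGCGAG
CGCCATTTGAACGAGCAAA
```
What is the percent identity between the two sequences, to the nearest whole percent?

9 positions differ (1, 3, 8, 10, 11, 13, 14, 17, 19), so 10 of 19 match: 10/19 = 52.63%.

53%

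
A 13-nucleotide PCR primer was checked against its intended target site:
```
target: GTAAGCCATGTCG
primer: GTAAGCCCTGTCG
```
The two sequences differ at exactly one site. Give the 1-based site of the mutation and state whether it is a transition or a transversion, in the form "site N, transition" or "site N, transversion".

site 8, transversion

The sequences differ only at site 8: A→C (purine→pyrimidine), a transversion.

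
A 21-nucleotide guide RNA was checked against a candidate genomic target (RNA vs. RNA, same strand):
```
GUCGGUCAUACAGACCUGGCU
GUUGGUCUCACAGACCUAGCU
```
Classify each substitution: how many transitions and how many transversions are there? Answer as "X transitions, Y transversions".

Transitions (purine↔purine or pyrimidine↔pyrimidine): 3 C→U, 9 U→C, 18 G→A.
Transversions (purine↔pyrimidine): 8 A→U.

3 transitions, 1 transversion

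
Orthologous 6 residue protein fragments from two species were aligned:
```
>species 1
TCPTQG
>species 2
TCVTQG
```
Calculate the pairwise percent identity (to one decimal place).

83.3%

Mismatch at position 3 (1-based): 1 of 6.
Identical positions: 5/6 = 83.33% → 83.3%.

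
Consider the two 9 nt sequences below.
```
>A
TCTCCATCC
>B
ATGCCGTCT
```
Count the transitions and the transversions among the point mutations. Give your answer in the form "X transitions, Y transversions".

Transitions (purine↔purine or pyrimidine↔pyrimidine): 2 C→T, 6 A→G, 9 C→T.
Transversions (purine↔pyrimidine): 1 T→A, 3 T→G.

3 transitions, 2 transversions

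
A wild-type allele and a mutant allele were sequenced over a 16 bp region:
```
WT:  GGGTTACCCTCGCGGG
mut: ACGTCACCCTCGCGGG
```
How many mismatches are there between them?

3

Comparing position by position, 3 sites differ: 1 (G/A), 2 (G/C), 5 (T/C).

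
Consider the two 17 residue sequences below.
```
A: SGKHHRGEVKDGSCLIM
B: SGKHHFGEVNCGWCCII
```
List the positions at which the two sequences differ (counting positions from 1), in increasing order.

6, 10, 11, 13, 15, 17

Scanning 1-based: 6: R/F; 10: K/N; 11: D/C; 13: S/W; 15: L/C; 17: M/I.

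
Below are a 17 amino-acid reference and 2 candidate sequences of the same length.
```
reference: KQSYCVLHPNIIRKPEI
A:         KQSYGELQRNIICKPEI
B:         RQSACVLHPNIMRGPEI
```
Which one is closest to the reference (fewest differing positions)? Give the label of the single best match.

Hamming distances to reference — A: 5; B: 4.
Smallest is B with 4 mismatches.

B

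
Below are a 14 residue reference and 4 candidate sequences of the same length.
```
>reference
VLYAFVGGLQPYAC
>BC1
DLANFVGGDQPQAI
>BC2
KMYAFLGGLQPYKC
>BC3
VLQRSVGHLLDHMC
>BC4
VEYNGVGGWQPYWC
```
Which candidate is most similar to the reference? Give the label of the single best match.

Hamming distances to reference — BC1: 6; BC2: 4; BC3: 8; BC4: 5.
Smallest is BC2 with 4 mismatches.

BC2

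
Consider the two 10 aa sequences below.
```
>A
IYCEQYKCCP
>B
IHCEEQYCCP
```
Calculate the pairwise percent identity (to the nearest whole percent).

4 positions differ (2, 5, 6, 7), so 6 of 10 match: 6/10 = 60%.

60%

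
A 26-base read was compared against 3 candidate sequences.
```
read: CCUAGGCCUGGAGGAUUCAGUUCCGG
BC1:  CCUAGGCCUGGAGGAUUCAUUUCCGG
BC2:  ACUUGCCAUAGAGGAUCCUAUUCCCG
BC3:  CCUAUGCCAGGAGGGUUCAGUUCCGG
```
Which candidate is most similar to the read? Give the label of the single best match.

BC1

BC1 differs at 1 base; BC2 differs at 9 bases; BC3 differs at 3 bases. The closest is BC1.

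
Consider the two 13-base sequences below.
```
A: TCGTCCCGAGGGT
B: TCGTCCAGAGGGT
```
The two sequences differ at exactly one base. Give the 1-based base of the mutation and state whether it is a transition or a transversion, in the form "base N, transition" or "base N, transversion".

Base 7 changes C→A. C is a pyrimidine and A is a purine, so this is a transversion.

base 7, transversion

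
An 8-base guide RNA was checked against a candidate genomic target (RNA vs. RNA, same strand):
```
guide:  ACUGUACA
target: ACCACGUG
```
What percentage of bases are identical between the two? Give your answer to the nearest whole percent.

Mismatches at positions 3, 4, 5, 6, 7, 8 (1-based): 6 of 8.
Identical positions: 2/8 = 25% → 25%.

25%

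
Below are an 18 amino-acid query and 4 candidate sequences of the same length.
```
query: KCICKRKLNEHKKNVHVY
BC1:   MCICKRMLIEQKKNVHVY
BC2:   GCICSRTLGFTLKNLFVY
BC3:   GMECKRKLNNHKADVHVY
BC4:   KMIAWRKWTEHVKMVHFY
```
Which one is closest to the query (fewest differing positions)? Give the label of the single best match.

BC1 differs at 4 positions; BC2 differs at 9 positions; BC3 differs at 6 positions; BC4 differs at 8 positions. The closest is BC1.

BC1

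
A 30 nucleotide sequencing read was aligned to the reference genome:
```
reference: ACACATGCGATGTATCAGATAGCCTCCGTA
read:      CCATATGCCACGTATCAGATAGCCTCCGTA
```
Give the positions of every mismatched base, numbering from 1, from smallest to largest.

Differences at position 1 (A→C), position 4 (C→T), position 9 (G→C), position 11 (T→C).

1, 4, 9, 11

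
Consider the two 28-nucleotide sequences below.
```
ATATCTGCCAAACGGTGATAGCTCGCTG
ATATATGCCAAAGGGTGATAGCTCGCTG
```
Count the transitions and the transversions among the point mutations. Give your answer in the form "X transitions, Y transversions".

0 transitions, 2 transversions

Mismatches (1-based):
site 5: C→A (pyrimidine→purine, transversion)
site 13: C→G (pyrimidine→purine, transversion)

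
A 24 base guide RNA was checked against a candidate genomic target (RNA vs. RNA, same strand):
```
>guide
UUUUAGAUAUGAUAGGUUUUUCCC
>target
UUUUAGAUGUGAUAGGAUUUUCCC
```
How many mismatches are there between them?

2

The sequences differ at sites 9, 17 (1-based) — 2 in total.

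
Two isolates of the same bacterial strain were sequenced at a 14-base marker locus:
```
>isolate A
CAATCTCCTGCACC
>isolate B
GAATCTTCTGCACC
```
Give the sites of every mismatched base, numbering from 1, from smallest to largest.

1, 7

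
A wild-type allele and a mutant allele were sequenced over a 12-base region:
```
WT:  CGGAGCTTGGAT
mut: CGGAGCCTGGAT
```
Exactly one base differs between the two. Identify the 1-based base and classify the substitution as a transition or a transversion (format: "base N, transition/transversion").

The sequences differ only at base 7: T→C (pyrimidine→pyrimidine), a transition.

base 7, transition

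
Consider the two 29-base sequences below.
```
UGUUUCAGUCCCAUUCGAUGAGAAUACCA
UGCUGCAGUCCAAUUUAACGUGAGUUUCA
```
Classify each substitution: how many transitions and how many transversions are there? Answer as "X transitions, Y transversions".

Transitions (purine↔purine or pyrimidine↔pyrimidine): 3 U→C, 16 C→U, 17 G→A, 19 U→C, 24 A→G, 27 C→U.
Transversions (purine↔pyrimidine): 5 U→G, 12 C→A, 21 A→U, 26 A→U.

6 transitions, 4 transversions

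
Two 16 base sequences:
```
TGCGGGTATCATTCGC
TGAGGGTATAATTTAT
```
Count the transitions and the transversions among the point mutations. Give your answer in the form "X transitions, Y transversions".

Mismatches (1-based):
position 3: C→A (pyrimidine→purine, transversion)
position 10: C→A (pyrimidine→purine, transversion)
position 14: C→T (pyrimidine→pyrimidine, transition)
position 15: G→A (purine→purine, transition)
position 16: C→T (pyrimidine→pyrimidine, transition)

3 transitions, 2 transversions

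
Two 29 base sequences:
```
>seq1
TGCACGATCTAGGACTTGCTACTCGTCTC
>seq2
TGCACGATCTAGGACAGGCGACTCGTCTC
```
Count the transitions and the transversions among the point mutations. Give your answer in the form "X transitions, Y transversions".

0 transitions, 3 transversions

Mismatches (1-based):
position 16: T→A (pyrimidine→purine, transversion)
position 17: T→G (pyrimidine→purine, transversion)
position 20: T→G (pyrimidine→purine, transversion)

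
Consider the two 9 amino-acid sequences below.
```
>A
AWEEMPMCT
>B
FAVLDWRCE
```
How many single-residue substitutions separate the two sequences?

8

The sequences differ at positions 1, 2, 3, 4, 5, 6, 7, 9 (1-based) — 8 in total.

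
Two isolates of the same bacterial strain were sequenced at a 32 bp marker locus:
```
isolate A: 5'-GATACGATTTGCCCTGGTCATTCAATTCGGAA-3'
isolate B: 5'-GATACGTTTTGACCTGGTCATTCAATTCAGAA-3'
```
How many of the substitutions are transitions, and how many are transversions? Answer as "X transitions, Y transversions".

1 transition, 2 transversions

Mismatches (1-based):
base 7: A→T (purine→pyrimidine, transversion)
base 12: C→A (pyrimidine→purine, transversion)
base 29: G→A (purine→purine, transition)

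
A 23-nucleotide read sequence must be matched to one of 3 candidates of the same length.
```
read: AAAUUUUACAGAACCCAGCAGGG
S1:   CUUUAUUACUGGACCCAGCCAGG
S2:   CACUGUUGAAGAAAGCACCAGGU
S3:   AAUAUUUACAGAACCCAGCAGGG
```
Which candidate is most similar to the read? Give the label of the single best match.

S3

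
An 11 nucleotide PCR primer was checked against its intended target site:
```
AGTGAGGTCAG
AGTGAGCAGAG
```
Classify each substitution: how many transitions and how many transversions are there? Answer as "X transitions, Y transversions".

0 transitions, 3 transversions

Transitions (purine↔purine or pyrimidine↔pyrimidine): none.
Transversions (purine↔pyrimidine): 7 G→C, 8 T→A, 9 C→G.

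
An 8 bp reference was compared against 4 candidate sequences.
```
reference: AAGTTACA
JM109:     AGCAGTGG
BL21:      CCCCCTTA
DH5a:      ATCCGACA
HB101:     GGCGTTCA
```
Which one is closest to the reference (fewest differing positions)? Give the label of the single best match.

JM109 differs at 7 positions; BL21 differs at 7 positions; DH5a differs at 4 positions; HB101 differs at 5 positions. The closest is DH5a.

DH5a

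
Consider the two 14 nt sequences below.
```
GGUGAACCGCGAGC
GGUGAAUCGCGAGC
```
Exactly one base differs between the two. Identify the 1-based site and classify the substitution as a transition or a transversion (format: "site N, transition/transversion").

Site 7 changes C→U. C is a pyrimidine and U is a pyrimidine, so this is a transition.

site 7, transition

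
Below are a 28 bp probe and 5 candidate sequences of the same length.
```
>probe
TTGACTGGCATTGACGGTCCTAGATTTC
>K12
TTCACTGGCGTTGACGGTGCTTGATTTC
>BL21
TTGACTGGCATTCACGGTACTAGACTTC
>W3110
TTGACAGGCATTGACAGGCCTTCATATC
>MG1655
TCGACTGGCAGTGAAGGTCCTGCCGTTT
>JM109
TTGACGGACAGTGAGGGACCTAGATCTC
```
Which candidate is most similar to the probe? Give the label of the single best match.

K12 differs at 4 bases; BL21 differs at 3 bases; W3110 differs at 6 bases; MG1655 differs at 8 bases; JM109 differs at 6 bases. The closest is BL21.

BL21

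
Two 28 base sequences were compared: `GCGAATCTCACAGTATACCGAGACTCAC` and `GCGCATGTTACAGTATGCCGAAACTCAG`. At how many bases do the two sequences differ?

6

Comparing position by position, 6 bases differ: 4 (A/C), 7 (C/G), 9 (C/T), 17 (A/G), 22 (G/A), 28 (C/G).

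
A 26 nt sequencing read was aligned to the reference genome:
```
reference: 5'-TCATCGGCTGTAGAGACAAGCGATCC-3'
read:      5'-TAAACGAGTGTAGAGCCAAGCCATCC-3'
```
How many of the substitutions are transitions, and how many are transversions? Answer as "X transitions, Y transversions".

1 transition, 5 transversions

Mismatches (1-based):
base 2: C→A (pyrimidine→purine, transversion)
base 4: T→A (pyrimidine→purine, transversion)
base 7: G→A (purine→purine, transition)
base 8: C→G (pyrimidine→purine, transversion)
base 16: A→C (purine→pyrimidine, transversion)
base 22: G→C (purine→pyrimidine, transversion)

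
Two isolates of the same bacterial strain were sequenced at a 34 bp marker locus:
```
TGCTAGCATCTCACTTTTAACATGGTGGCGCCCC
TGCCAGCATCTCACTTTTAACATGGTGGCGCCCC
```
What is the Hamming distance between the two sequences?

Mismatches (1-based): site 4: T→C.

1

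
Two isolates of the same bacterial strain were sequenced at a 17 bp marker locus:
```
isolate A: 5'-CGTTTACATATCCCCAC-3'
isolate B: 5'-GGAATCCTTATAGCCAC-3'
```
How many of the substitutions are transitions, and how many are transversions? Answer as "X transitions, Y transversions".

0 transitions, 7 transversions

Transitions (purine↔purine or pyrimidine↔pyrimidine): none.
Transversions (purine↔pyrimidine): 1 C→G, 3 T→A, 4 T→A, 6 A→C, 8 A→T, 12 C→A, 13 C→G.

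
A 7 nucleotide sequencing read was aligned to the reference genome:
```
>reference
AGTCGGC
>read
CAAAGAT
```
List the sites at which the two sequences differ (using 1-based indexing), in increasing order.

1, 2, 3, 4, 6, 7

Scanning 1-based: 1: A/C; 2: G/A; 3: T/A; 4: C/A; 6: G/A; 7: C/T.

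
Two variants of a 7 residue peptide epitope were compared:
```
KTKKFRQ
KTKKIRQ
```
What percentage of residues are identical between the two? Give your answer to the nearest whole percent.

86%

Mismatch at position 5 (1-based): 1 of 7.
Identical positions: 6/7 = 85.71% → 86%.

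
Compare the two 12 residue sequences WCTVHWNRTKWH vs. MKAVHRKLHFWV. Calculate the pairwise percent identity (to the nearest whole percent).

25%

9 positions differ (1, 2, 3, 6, 7, 8, 9, 10, 12), so 3 of 12 match: 3/12 = 25%.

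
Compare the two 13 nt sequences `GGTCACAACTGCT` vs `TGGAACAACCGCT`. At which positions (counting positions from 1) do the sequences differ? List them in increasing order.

Scanning 1-based: 1: G/T; 3: T/G; 4: C/A; 10: T/C.

1, 3, 4, 10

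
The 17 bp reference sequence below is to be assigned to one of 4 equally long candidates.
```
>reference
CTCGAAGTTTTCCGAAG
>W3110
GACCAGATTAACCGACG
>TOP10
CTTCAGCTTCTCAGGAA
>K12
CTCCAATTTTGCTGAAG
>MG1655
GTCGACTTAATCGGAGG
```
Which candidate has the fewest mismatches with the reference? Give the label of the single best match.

K12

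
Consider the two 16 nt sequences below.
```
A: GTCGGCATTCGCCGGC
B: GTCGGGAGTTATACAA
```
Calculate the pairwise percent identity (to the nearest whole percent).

44%

Mismatches at positions 6, 8, 10, 11, 12, 13, 14, 15, 16 (1-based): 9 of 16.
Identical positions: 7/16 = 43.75% → 44%.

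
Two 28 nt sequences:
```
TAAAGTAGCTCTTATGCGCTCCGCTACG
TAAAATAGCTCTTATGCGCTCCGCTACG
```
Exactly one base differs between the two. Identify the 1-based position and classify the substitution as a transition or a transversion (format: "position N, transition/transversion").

position 5, transition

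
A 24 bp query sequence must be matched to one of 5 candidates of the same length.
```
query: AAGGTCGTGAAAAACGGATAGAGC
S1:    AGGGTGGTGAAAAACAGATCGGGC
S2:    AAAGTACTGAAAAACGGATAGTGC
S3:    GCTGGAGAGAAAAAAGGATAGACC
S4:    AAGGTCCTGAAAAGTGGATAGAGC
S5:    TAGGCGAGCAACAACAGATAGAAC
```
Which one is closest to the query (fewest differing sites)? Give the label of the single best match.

S4

Hamming distances to query — S1: 5; S2: 4; S3: 8; S4: 3; S5: 9.
Smallest is S4 with 3 mismatches.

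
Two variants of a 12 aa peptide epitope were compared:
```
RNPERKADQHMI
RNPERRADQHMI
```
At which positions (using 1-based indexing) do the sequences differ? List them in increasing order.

Differences at position 6 (K→R).

6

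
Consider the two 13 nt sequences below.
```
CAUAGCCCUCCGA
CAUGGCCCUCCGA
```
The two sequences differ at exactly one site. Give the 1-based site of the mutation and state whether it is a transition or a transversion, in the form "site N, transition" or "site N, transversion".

The sequences differ only at site 4: A→G (purine→purine), a transition.

site 4, transition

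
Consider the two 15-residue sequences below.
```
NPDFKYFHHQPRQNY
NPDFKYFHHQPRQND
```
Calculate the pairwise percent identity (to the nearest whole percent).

1 position differs (15), so 14 of 15 match: 14/15 = 93.33%.

93%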